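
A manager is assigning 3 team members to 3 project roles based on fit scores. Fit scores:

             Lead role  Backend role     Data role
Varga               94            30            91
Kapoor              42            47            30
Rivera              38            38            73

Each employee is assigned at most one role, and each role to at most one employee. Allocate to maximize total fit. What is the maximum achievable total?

Max total: 214 pts

Optimal: Varga→Lead role (94 pts), Kapoor→Backend role (47 pts), Rivera→Data role (73 pts) — total 94+47+73 = 214 pts.
Next-best assignment: Varga→Data role, Kapoor→Backend role, Rivera→Lead role = 176 pts.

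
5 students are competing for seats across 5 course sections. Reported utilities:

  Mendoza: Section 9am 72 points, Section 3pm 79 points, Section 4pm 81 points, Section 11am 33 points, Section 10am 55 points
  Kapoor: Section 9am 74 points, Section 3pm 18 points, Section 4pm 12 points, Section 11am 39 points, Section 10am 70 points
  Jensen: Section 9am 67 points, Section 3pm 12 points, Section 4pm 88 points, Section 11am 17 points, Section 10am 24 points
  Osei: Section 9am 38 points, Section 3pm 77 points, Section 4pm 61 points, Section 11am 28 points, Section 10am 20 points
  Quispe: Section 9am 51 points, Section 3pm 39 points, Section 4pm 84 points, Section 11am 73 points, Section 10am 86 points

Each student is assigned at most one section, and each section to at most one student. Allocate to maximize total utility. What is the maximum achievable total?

This is the linear assignment problem.
Optimal: Mendoza→Section 9am (72 points), Kapoor→Section 10am (70 points), Jensen→Section 4pm (88 points), Osei→Section 3pm (77 points), Quispe→Section 11am (73 points) — total 72+70+88+77+73 = 380 points.
Max-entry greedy (repeatedly take the single best remaining cell) gives 355 points, worse by 25.
Swapping Mendoza↔Osei (Mendoza→Section 3pm 79 points, Osei→Section 9am 38 points) loses 32.
No other one-to-one assignment exceeds 380 points.

Max total: 380 points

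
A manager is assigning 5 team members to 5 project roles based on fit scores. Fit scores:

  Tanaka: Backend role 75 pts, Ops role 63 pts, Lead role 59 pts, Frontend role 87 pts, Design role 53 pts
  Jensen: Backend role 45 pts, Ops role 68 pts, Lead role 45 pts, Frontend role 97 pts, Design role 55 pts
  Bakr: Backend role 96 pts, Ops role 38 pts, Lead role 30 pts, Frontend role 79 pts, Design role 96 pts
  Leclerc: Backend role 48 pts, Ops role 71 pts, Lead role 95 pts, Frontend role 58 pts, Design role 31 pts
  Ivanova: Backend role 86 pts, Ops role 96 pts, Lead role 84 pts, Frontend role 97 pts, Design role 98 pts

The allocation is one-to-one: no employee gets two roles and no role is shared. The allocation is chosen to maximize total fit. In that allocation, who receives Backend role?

Optimal: Tanaka→Backend role (75 pts), Jensen→Frontend role (97 pts), Bakr→Design role (96 pts), Leclerc→Lead role (95 pts), Ivanova→Ops role (96 pts) — total 75+97+96+95+96 = 459 pts.
Row-greedy (each employee in turn takes its best remaining role) gives 444 pts, worse by 15.
Swapping Tanaka↔Jensen (Tanaka→Frontend role 87 pts, Jensen→Backend role 45 pts) loses 40.
Every other assignment is strictly worse.
Tanaka's own top role is Frontend role (87 pts), but forcing Tanaka→Frontend role and reassigning the rest optimally gives only 444 pts — worse by 15.

Tanaka receives Backend role.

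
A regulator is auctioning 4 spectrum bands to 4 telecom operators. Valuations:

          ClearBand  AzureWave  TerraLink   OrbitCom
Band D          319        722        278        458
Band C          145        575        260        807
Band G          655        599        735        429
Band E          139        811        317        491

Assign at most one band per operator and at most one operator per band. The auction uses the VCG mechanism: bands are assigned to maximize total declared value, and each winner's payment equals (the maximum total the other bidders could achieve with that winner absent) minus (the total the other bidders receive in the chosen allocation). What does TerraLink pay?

Efficient allocation: ClearBand→Band D ($319M), AzureWave→Band E ($811M), TerraLink→Band G ($735M), OrbitCom→Band C ($807M); total welfare W = $2672M.
TerraLink receives Band G at value $735M, so the others get W − 735 = $1937M.
Without TerraLink: best allocation of the remaining 3 bidders over all 4 bands is ClearBand→Band G ($655M), AzureWave→Band E ($811M), OrbitCom→Band C ($807M), total $2273M.
VCG payment = (others' best without TerraLink) − (others' welfare with TerraLink) = 2273 − 1937 = $336M.

TerraLink pays $336M.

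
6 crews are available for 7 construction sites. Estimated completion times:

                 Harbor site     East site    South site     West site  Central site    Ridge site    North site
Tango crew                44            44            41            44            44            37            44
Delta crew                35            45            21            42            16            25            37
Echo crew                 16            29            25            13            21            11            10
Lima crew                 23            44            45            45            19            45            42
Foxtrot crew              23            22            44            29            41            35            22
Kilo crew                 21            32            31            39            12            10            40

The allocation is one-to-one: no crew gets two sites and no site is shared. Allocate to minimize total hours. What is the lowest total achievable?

Optimal: Tango crew→South site (41 hours), Delta crew→Central site (16 hours), Echo crew→North site (10 hours), Lima crew→Harbor site (23 hours), Foxtrot crew→East site (22 hours), Kilo crew→Ridge site (10 hours) — total 41+16+10+23+22+10 = 122 hours.
Row-greedy (each crew in turn takes its cheapest remaining site) gives 139 hours, worse by 17.
Next-best assignment: Tango crew→South site, Delta crew→Central site, Echo crew→West site, Lima crew→Harbor site, Foxtrot crew→East site, Kilo crew→Ridge site = 125 hours.
Swapping Delta crew↔Foxtrot crew (Delta crew→East site 45 hours, Foxtrot crew→Central site 41 hours) adds 48.

Min total: 122 hours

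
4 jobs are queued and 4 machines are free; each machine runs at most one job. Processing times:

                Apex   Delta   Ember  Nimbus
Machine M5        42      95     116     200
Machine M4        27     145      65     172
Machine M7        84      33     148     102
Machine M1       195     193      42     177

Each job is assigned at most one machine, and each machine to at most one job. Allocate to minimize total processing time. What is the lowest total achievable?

Optimal: Apex→Machine M4 (27 min), Delta→Machine M5 (95 min), Ember→Machine M1 (42 min), Nimbus→Machine M7 (102 min) — total 27+95+42+102 = 266 min.
Column-greedy (each machine in turn goes to its cheapest remaining job) gives 317 min, worse by 51.
Checked against all permutations: 266 min is optimal.

Minimum total: 266 min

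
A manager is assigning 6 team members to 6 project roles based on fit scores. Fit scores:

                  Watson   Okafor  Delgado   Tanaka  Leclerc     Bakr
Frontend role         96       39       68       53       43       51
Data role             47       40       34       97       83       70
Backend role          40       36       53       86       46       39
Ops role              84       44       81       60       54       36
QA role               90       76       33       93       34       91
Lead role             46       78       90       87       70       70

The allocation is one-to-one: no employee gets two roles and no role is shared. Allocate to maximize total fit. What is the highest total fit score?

Max total: 515 pts

Treat this as an assignment problem: match each employee to one role.
Optimal: Watson→Frontend role (96 pts), Okafor→Lead role (78 pts), Delgado→Ops role (81 pts), Tanaka→Backend role (86 pts), Leclerc→Data role (83 pts), Bakr→QA role (91 pts) — total 96+78+81+86+83+91 = 515 pts.
Row-greedy (each employee in turn takes its best remaining role) gives 489 pts, worse by 26.
Swapping Delgado↔Tanaka (Delgado→Backend role 53 pts, Tanaka→Ops role 60 pts) loses 54.
Checked against all permutations: 515 pts is optimal.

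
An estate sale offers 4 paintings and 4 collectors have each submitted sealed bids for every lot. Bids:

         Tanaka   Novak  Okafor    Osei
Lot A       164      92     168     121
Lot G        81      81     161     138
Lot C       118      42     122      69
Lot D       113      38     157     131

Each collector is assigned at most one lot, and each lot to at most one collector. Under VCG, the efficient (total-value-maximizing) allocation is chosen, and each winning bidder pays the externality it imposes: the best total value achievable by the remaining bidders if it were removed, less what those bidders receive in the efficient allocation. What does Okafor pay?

Efficient allocation: Tanaka→Lot C ($118), Novak→Lot A ($92), Okafor→Lot D ($157), Osei→Lot G ($138); total welfare W = $505.
Okafor receives Lot D at value $157, so the others get W − 157 = $348.
Without Okafor: best allocation of the remaining 3 bidders over all 4 lots is Tanaka→Lot A ($164), Novak→Lot G ($81), Osei→Lot D ($131), total $376.
VCG payment = (others' best without Okafor) − (others' welfare with Okafor) = 376 − 348 = $28.

Okafor pays $28.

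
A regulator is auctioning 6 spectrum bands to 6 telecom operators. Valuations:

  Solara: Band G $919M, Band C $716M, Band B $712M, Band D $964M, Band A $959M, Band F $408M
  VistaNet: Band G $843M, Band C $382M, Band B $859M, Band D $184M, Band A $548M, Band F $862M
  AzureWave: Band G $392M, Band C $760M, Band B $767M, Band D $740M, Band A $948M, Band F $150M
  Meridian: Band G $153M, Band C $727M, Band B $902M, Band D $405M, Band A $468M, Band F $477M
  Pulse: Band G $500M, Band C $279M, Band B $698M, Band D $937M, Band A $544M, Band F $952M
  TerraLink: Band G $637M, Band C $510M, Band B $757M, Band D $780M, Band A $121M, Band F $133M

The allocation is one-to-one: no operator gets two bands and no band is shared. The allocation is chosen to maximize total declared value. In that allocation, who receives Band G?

Treat this as an assignment problem: match each operator to one band.
Optimal: Solara→Band A ($959M), VistaNet→Band G ($843M), AzureWave→Band C ($760M), Meridian→Band B ($902M), Pulse→Band F ($952M), TerraLink→Band D ($780M) — total 959+843+760+902+952+780 = $5196M.
Swapping VistaNet↔Pulse (VistaNet→Band F $862M, Pulse→Band G $500M) loses 433.
No other one-to-one assignment exceeds $5196M.
VistaNet's own top band is Band F ($862M), but forcing VistaNet→Band F and reassigning the rest optimally gives only $5150M — worse by 46.

VistaNet receives Band G.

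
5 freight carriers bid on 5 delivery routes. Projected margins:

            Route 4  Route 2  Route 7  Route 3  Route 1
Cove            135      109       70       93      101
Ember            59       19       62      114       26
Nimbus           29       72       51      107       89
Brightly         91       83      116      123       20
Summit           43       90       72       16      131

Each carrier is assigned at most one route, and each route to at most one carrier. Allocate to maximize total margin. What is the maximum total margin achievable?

Maximum total: $568k

Optimal: Cove→Route 4 ($135k), Ember→Route 3 ($114k), Nimbus→Route 2 ($72k), Brightly→Route 7 ($116k), Summit→Route 1 ($131k) — total 135+114+72+116+131 = $568k.
Row-greedy (each carrier in turn takes its best remaining route) gives $544k, worse by 24.
Next-best assignment: Cove→Route 4, Ember→Route 3, Nimbus→Route 1, Brightly→Route 7, Summit→Route 2 = $544k.
Every other assignment is strictly worse.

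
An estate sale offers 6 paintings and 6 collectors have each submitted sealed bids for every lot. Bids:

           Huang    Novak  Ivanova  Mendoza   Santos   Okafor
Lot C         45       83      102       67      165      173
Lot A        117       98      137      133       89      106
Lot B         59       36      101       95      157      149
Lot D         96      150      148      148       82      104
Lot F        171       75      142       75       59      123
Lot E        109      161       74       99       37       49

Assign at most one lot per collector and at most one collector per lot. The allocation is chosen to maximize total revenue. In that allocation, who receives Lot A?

Ivanova receives Lot A.

Optimal: Huang→Lot F ($171), Novak→Lot E ($161), Ivanova→Lot A ($137), Mendoza→Lot D ($148), Santos→Lot B ($157), Okafor→Lot C ($173) — total 171+161+137+148+157+173 = $947.
Next-best assignment: Huang→Lot F, Novak→Lot E, Ivanova→Lot D, Mendoza→Lot A, Santos→Lot B, Okafor→Lot C = $943.
Swapping Ivanova↔Novak (Ivanova→Lot E $74, Novak→Lot A $98) loses 126.
Every other assignment is strictly worse.
Ivanova's own top lot is Lot D ($148), but forcing Ivanova→Lot D and reassigning the rest optimally gives only $943 — worse by 4.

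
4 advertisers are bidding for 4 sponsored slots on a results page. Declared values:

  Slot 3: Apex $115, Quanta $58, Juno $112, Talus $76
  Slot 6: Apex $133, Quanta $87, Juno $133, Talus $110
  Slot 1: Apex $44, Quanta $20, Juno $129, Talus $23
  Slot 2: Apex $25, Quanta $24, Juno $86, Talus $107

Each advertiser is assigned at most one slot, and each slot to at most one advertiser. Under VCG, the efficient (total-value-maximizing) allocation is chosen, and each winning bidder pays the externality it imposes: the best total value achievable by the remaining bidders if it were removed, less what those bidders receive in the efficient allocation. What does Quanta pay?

Quanta pays $18.

Efficient allocation: Apex→Slot 3 ($115), Quanta→Slot 6 ($87), Juno→Slot 1 ($129), Talus→Slot 2 ($107); total welfare W = $438.
Quanta receives Slot 6 at value $87, so the others get W − 87 = $351.
Without Quanta: best allocation of the remaining 3 bidders over all 4 slots is Apex→Slot 6 ($133), Juno→Slot 1 ($129), Talus→Slot 2 ($107), total $369.
VCG payment = (others' best without Quanta) − (others' welfare with Quanta) = 369 − 351 = $18.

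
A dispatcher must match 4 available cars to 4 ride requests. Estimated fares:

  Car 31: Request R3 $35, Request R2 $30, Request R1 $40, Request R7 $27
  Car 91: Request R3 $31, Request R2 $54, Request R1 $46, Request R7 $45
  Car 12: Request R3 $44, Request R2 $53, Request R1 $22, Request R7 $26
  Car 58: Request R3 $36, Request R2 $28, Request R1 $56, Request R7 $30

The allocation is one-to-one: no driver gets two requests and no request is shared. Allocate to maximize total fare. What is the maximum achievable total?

Maximum total: $189

Optimal: Car 31→Request R3 ($35), Car 91→Request R7 ($45), Car 12→Request R2 ($53), Car 58→Request R1 ($56) — total 35+45+53+56 = $189.
Next-best assignment: Car 31→Request R7, Car 91→Request R2, Car 12→Request R3, Car 58→Request R1 = $181.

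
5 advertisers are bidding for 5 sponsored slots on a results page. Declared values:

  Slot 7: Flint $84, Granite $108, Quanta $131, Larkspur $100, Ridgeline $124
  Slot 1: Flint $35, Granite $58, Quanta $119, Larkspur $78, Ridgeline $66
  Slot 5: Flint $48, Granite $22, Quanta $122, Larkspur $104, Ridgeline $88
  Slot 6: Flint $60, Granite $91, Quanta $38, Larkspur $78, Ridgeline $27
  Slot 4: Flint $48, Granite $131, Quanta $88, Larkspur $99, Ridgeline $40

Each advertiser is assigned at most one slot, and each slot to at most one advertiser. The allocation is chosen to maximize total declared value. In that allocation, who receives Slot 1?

Quanta receives Slot 1.

This is a one-to-one assignment (maximum-weight bipartite matching).
Optimal: Flint→Slot 6 ($60), Granite→Slot 4 ($131), Quanta→Slot 1 ($119), Larkspur→Slot 5 ($104), Ridgeline→Slot 7 ($124) — total 60+131+119+104+124 = $538.
Row-greedy (each advertiser in turn takes its best remaining slot) gives $442, worse by 96.
Swapping Flint↔Larkspur (Flint→Slot 5 $48, Larkspur→Slot 6 $78) loses 38.
Quanta's own top slot is Slot 7 ($131), but forcing Quanta→Slot 7 and reassigning the rest optimally gives only $492 — worse by 46.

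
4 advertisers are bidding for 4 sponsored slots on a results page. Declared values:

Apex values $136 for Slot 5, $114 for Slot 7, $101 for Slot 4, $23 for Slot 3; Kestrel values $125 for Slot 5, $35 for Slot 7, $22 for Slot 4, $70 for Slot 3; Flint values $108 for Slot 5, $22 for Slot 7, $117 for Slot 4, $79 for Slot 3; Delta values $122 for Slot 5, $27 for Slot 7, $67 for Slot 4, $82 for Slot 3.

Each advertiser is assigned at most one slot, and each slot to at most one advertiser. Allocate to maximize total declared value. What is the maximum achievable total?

Max total: $438

This is a one-to-one assignment (maximum-weight bipartite matching).
Optimal: Apex→Slot 7 ($114), Kestrel→Slot 5 ($125), Flint→Slot 4 ($117), Delta→Slot 3 ($82) — total 114+125+117+82 = $438.
Max-entry greedy (repeatedly take the single best remaining cell) gives $370, worse by 68.
Swapping Flint↔Kestrel (Flint→Slot 5 $108, Kestrel→Slot 4 $22) loses 112.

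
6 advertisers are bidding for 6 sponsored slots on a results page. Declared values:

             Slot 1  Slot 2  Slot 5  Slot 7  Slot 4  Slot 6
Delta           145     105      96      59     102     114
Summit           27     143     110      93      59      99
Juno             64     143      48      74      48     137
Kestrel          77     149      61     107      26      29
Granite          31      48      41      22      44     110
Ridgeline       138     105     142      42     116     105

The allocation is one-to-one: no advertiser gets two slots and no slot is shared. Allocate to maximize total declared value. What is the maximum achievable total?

Optimal: Delta→Slot 1 ($145), Summit→Slot 5 ($110), Juno→Slot 2 ($143), Kestrel→Slot 7 ($107), Granite→Slot 6 ($110), Ridgeline→Slot 4 ($116) — total 145+110+143+107+110+116 = $731.
Max-entry greedy (repeatedly take the single best remaining cell) gives $710, worse by 21.

Maximum total: $731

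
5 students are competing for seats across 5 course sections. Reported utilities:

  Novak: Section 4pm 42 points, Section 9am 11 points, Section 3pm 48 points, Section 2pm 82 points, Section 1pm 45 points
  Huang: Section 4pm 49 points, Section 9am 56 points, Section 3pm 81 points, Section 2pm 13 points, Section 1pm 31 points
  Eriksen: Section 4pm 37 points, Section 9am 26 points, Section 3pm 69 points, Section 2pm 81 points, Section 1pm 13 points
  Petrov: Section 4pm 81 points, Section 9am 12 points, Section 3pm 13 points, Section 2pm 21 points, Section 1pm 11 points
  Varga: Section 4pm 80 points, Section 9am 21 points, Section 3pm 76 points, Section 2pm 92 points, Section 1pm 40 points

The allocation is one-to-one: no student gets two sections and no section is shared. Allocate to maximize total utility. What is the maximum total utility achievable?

Optimal: Novak→Section 1pm (45 points), Huang→Section 9am (56 points), Eriksen→Section 3pm (69 points), Petrov→Section 4pm (81 points), Varga→Section 2pm (92 points) — total 45+56+69+81+92 = 343 points.
Next-best assignment: Novak→Section 1pm, Huang→Section 9am, Eriksen→Section 2pm, Petrov→Section 4pm, Varga→Section 3pm = 339 points.
Swapping Novak↔Varga (Novak→Section 2pm 82 points, Varga→Section 1pm 40 points) loses 15.
Checked against all permutations: 343 points is optimal.

Max total: 343 points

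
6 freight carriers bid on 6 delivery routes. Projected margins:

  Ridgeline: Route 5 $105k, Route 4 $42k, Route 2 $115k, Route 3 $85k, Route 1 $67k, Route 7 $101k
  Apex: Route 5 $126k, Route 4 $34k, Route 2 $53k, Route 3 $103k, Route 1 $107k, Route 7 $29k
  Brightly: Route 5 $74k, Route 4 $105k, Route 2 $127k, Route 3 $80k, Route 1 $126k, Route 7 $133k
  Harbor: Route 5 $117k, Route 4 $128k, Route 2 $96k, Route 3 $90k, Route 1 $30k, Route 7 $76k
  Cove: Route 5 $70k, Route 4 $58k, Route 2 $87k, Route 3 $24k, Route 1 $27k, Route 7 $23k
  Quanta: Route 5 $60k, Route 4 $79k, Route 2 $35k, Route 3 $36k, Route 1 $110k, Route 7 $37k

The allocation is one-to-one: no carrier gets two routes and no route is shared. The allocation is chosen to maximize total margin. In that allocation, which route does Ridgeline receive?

Ridgeline receives Route 3.

Treat this as an assignment problem: match each carrier to one route.
Optimal: Ridgeline→Route 3 ($85k), Apex→Route 5 ($126k), Brightly→Route 7 ($133k), Harbor→Route 4 ($128k), Cove→Route 2 ($87k), Quanta→Route 1 ($110k) — total 85+126+133+128+87+110 = $669k.
Row-greedy (each carrier in turn takes its best remaining route) gives $565k, worse by 104.
Swapping Brightly↔Harbor (Brightly→Route 4 $105k, Harbor→Route 7 $76k) loses 80.
Checked against all permutations: $669k is optimal.
Ridgeline's own top route is Route 2 ($115k), but forcing Ridgeline→Route 2 and reassigning the rest optimally gives only $659k — worse by 10.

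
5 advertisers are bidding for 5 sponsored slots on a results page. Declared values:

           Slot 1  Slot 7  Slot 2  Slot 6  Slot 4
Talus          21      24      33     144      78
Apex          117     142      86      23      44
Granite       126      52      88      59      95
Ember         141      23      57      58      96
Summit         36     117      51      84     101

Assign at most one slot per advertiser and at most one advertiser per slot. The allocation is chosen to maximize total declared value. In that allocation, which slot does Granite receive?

Optimal: Talus→Slot 6 ($144), Apex→Slot 7 ($142), Granite→Slot 2 ($88), Ember→Slot 1 ($141), Summit→Slot 4 ($101) — total 144+142+88+141+101 = $616.
Row-greedy (each advertiser in turn takes its best remaining slot) gives $559, worse by 57.
Swapping Talus↔Ember (Talus→Slot 1 $21, Ember→Slot 6 $58) loses 206.
Granite's own top slot is Slot 1 ($126), but forcing Granite→Slot 1 and reassigning the rest optimally gives only $570 — worse by 46.

Granite receives Slot 2.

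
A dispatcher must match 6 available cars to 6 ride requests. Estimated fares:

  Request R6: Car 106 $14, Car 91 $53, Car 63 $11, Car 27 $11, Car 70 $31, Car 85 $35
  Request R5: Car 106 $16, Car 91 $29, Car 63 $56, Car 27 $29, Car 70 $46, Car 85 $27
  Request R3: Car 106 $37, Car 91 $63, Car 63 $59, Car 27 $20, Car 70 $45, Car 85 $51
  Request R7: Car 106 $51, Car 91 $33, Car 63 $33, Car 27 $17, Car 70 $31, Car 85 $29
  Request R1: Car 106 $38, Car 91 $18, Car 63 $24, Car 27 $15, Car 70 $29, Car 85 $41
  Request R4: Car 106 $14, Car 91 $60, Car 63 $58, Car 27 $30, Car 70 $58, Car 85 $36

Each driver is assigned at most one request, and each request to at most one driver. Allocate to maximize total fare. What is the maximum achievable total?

This is a one-to-one assignment (maximum-weight bipartite matching).
Optimal: Car 106→Request R7 ($51), Car 91→Request R6 ($53), Car 63→Request R3 ($59), Car 27→Request R5 ($29), Car 70→Request R4 ($58), Car 85→Request R1 ($41) — total 51+53+59+29+58+41 = $291.
Row-greedy (each driver in turn takes its best remaining request) gives $273, worse by 18.
Swapping Car 27↔Car 85 (Car 27→Request R1 $15, Car 85→Request R5 $27) loses 28.
Checked against all permutations: $291 is optimal.

Max total: $291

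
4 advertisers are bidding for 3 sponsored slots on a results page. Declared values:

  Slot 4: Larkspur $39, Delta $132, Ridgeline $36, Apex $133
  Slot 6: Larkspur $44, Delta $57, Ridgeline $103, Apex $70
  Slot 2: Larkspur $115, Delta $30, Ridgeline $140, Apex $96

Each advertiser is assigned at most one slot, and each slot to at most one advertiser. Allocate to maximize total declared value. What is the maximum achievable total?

Max total: $351

Optimal: Apex→Slot 4 ($133), Ridgeline→Slot 6 ($103), Larkspur→Slot 2 ($115) — total 133+103+115 = $351.
Max-entry greedy (repeatedly take the single best remaining cell) gives $330, worse by 21.
Swapping Larkspur↔Ridgeline (Larkspur→Slot 6 $44, Ridgeline→Slot 2 $140) loses 34.
Checked against all permutations: $351 is optimal.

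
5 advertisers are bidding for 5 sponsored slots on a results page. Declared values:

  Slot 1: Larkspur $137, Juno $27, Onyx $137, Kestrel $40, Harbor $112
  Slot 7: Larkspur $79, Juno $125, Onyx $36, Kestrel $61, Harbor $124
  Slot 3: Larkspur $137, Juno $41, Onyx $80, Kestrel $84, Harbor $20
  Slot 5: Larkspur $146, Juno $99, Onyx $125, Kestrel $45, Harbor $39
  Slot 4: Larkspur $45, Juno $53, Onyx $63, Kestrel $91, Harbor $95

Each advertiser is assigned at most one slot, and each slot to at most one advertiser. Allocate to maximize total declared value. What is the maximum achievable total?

Optimal: Larkspur→Slot 3 ($137), Juno→Slot 7 ($125), Onyx→Slot 5 ($125), Kestrel→Slot 4 ($91), Harbor→Slot 1 ($112) — total 137+125+125+91+112 = $590.
Column-greedy (each slot in turn goes to its best remaining advertiser) gives $566, worse by 24.
Next-best assignment: Larkspur→Slot 3, Juno→Slot 5, Onyx→Slot 1, Kestrel→Slot 4, Harbor→Slot 7 = $588.
Swapping Harbor↔Kestrel (Harbor→Slot 4 $95, Kestrel→Slot 1 $40) loses 68.
No other one-to-one assignment exceeds $590.

Maximum total: $590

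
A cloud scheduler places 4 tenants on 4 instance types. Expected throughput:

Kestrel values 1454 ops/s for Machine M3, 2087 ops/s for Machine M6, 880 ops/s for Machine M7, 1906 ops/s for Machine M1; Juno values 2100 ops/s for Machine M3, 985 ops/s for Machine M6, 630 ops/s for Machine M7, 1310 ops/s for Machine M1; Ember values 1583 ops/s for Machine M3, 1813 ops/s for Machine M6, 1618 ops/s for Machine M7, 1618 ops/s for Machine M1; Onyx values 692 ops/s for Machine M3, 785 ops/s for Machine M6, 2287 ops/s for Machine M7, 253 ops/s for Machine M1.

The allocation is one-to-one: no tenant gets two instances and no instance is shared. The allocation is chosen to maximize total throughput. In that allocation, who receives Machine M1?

Optimal: Kestrel→Machine M1 (1906 ops/s), Juno→Machine M3 (2100 ops/s), Ember→Machine M6 (1813 ops/s), Onyx→Machine M7 (2287 ops/s) — total 1906+2100+1813+2287 = 8106 ops/s.
Row-greedy (each tenant in turn takes its best remaining instance) gives 6058 ops/s, worse by 2048.
Swapping Ember↔Kestrel (Ember→Machine M1 1618 ops/s, Kestrel→Machine M6 2087 ops/s) loses 14.
No other one-to-one assignment exceeds 8106 ops/s.
Kestrel's own top instance is Machine M6 (2087 ops/s), but forcing Kestrel→Machine M6 and reassigning the rest optimally gives only 8092 ops/s — worse by 14.

Kestrel receives Machine M1.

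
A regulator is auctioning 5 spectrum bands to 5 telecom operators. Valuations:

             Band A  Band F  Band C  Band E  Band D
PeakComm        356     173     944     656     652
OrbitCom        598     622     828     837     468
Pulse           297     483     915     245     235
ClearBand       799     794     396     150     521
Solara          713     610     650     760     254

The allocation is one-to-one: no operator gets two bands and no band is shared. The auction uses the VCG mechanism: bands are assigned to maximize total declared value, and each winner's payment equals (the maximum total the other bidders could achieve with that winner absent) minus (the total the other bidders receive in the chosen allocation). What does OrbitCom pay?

Efficient allocation: PeakComm→Band D ($652M), OrbitCom→Band E ($837M), Pulse→Band C ($915M), ClearBand→Band F ($794M), Solara→Band A ($713M); total welfare W = $3911M.
OrbitCom receives Band E at value $837M, so the others get W − 837 = $3074M.
Without OrbitCom: best allocation of the remaining 4 bidders over all 5 bands is PeakComm→Band D ($652M), Pulse→Band C ($915M), ClearBand→Band A ($799M), Solara→Band E ($760M), total $3126M.
VCG payment = (others' best without OrbitCom) − (others' welfare with OrbitCom) = 3126 − 3074 = $52M.

OrbitCom pays $52M.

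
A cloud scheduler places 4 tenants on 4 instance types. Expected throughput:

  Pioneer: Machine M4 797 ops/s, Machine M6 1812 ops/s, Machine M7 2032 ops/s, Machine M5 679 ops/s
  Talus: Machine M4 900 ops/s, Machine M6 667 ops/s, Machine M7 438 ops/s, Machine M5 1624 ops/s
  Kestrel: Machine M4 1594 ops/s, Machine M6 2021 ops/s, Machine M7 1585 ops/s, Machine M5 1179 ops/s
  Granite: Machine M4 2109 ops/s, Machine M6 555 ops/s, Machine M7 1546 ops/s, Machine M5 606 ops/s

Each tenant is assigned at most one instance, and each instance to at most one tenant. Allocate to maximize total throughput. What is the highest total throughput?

Max total: 7786 ops/s

This is the linear assignment problem.
Optimal: Pioneer→Machine M7 (2032 ops/s), Talus→Machine M5 (1624 ops/s), Kestrel→Machine M6 (2021 ops/s), Granite→Machine M4 (2109 ops/s) — total 2032+1624+2021+2109 = 7786 ops/s.
Next-best assignment: Pioneer→Machine M6, Talus→Machine M5, Kestrel→Machine M7, Granite→Machine M4 = 7130 ops/s.
Swapping Kestrel↔Pioneer (Kestrel→Machine M7 1585 ops/s, Pioneer→Machine M6 1812 ops/s) loses 656.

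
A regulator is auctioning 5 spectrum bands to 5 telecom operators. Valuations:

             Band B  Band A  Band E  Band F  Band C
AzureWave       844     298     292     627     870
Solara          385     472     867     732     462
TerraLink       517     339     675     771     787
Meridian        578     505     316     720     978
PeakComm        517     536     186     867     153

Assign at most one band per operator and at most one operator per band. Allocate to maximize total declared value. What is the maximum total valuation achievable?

Max total: $3996M

Optimal: AzureWave→Band B ($844M), Solara→Band E ($867M), TerraLink→Band F ($771M), Meridian→Band C ($978M), PeakComm→Band A ($536M) — total 844+867+771+978+536 = $3996M.
Row-greedy (each operator in turn takes its best remaining band) gives $3622M, worse by 374.
Next-best assignment: AzureWave→Band B, Solara→Band E, TerraLink→Band A, Meridian→Band C, PeakComm→Band F = $3895M.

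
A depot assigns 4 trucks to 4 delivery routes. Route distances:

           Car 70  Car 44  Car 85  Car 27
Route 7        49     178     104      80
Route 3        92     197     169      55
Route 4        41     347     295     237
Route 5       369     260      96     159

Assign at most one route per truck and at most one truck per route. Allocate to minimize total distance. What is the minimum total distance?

Min total: 370 km

Optimal: Car 70→Route 4 (41 km), Car 44→Route 7 (178 km), Car 85→Route 5 (96 km), Car 27→Route 3 (55 km) — total 41+178+96+55 = 370 km.
Column-greedy (each route in turn goes to its cheapest remaining truck) gives 659 km, worse by 289.
Next-best assignment: Car 70→Route 4, Car 44→Route 3, Car 85→Route 5, Car 27→Route 7 = 414 km.
Swapping Car 70↔Car 44 (Car 70→Route 7 49 km, Car 44→Route 4 347 km) adds 177.
Every other assignment is strictly worse.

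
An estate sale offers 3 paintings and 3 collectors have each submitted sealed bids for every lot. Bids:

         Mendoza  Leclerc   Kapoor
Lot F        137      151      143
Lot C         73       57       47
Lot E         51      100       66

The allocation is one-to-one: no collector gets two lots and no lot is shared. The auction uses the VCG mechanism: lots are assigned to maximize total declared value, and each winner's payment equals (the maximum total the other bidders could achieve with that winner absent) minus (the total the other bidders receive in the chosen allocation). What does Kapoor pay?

Kapoor pays $64.

Efficient allocation: Mendoza→Lot C ($73), Leclerc→Lot E ($100), Kapoor→Lot F ($143); total welfare W = $316.
Kapoor receives Lot F at value $143, so the others get W − 143 = $173.
Without Kapoor: best allocation of the remaining 2 bidders over all 3 lots is Mendoza→Lot F ($137), Leclerc→Lot E ($100), total $237.
VCG payment = (others' best without Kapoor) − (others' welfare with Kapoor) = 237 − 173 = $64.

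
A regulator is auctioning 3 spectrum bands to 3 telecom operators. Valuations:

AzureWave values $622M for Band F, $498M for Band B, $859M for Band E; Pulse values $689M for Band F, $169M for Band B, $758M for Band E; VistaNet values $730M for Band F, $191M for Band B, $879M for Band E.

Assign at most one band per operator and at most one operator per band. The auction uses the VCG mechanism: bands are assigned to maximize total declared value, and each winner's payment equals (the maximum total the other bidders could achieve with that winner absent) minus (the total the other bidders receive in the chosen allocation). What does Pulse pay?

Efficient allocation: AzureWave→Band B ($498M), Pulse→Band F ($689M), VistaNet→Band E ($879M); total welfare W = $2066M.
Pulse receives Band F at value $689M, so the others get W − 689 = $1377M.
Without Pulse: best allocation of the remaining 2 bidders over all 3 bands is AzureWave→Band E ($859M), VistaNet→Band F ($730M), total $1589M.
VCG payment = (others' best without Pulse) − (others' welfare with Pulse) = 1589 − 1377 = $212M.

Pulse pays $212M.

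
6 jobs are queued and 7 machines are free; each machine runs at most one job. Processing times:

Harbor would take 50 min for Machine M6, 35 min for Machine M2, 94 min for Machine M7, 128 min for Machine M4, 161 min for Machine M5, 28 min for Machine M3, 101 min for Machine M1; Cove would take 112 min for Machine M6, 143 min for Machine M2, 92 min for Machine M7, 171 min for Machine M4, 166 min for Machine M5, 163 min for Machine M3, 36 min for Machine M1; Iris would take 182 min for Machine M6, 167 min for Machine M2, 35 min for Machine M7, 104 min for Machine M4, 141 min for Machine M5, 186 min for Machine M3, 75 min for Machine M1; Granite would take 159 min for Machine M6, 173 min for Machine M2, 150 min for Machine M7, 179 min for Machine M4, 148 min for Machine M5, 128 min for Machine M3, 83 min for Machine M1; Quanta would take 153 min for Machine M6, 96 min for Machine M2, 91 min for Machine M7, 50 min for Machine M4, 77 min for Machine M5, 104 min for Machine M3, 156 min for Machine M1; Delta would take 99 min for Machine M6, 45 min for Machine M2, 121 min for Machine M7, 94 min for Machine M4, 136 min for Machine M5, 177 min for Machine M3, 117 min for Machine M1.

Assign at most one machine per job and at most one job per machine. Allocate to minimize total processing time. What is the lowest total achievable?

Min total: 342 min

Optimal: Harbor→Machine M3 (28 min), Cove→Machine M1 (36 min), Iris→Machine M7 (35 min), Granite→Machine M5 (148 min), Quanta→Machine M4 (50 min), Delta→Machine M2 (45 min) — total 28+36+35+148+50+45 = 342 min.
Column-greedy (each machine in turn goes to its cheapest remaining job) gives 491 min, worse by 149.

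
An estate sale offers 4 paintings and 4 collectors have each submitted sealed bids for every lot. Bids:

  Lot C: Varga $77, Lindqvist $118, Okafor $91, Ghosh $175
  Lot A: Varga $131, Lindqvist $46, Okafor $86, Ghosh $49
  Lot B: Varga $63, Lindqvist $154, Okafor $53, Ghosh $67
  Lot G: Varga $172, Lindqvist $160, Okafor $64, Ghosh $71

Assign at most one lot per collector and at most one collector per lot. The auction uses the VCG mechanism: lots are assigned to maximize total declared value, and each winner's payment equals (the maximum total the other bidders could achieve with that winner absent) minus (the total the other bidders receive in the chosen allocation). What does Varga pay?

Varga pays $6.

Efficient allocation: Varga→Lot G ($172), Lindqvist→Lot B ($154), Okafor→Lot A ($86), Ghosh→Lot C ($175); total welfare W = $587.
Varga receives Lot G at value $172, so the others get W − 172 = $415.
Without Varga: best allocation of the remaining 3 bidders over all 4 lots is Lindqvist→Lot G ($160), Okafor→Lot A ($86), Ghosh→Lot C ($175), total $421.
VCG payment = (others' best without Varga) − (others' welfare with Varga) = 421 − 415 = $6.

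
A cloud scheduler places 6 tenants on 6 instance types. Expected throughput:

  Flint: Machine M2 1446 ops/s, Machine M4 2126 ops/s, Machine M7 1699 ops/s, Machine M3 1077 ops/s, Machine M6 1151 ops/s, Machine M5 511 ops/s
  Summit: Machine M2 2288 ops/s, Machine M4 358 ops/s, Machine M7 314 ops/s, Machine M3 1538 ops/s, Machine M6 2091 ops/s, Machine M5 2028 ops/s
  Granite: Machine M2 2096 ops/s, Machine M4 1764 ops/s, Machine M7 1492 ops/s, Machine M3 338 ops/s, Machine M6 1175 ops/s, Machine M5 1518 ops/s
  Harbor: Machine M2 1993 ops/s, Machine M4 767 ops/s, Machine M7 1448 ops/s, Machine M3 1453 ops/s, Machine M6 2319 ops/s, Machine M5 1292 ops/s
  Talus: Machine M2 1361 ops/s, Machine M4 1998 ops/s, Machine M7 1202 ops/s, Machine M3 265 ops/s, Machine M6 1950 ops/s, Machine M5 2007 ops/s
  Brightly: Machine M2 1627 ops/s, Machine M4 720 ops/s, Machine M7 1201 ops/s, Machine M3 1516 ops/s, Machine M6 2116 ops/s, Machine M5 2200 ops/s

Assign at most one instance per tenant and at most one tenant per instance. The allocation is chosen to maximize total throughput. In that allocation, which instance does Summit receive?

Optimal: Flint→Machine M7 (1699 ops/s), Summit→Machine M3 (1538 ops/s), Granite→Machine M2 (2096 ops/s), Harbor→Machine M6 (2319 ops/s), Talus→Machine M4 (1998 ops/s), Brightly→Machine M5 (2200 ops/s) — total 1699+1538+2096+2319+1998+2200 = 11850 ops/s.
Swapping Talus↔Brightly (Talus→Machine M5 2007 ops/s, Brightly→Machine M4 720 ops/s) loses 1471.
Summit's own top instance is Machine M2 (2288 ops/s), but forcing Summit→Machine M2 and reassigning the rest optimally gives only 11748 ops/s — worse by 102.

Summit receives Machine M3.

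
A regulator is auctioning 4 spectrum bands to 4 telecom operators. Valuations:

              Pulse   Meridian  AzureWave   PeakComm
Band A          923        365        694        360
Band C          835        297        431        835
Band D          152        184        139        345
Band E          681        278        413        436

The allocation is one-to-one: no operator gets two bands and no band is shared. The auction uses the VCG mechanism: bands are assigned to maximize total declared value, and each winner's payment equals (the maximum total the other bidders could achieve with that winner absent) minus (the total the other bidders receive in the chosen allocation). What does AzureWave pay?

AzureWave pays $336M.

Efficient allocation: Pulse→Band E ($681M), Meridian→Band D ($184M), AzureWave→Band A ($694M), PeakComm→Band C ($835M); total welfare W = $2394M.
AzureWave receives Band A at value $694M, so the others get W − 694 = $1700M.
Without AzureWave: best allocation of the remaining 3 bidders over all 4 bands is Pulse→Band A ($923M), Meridian→Band E ($278M), PeakComm→Band C ($835M), total $2036M.
VCG payment = (others' best without AzureWave) − (others' welfare with AzureWave) = 2036 − 1700 = $336M.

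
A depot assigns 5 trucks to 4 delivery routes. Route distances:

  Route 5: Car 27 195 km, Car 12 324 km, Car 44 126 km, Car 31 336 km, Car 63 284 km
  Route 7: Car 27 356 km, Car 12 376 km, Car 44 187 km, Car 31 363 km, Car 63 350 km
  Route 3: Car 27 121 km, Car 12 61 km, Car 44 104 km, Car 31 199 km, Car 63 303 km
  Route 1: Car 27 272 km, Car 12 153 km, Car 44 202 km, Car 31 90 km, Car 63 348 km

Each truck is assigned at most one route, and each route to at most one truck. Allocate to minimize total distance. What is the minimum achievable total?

Min total: 533 km

This is a one-to-one assignment (minimum-cost bipartite matching).
Optimal: Car 27→Route 5 (195 km), Car 44→Route 7 (187 km), Car 12→Route 3 (61 km), Car 31→Route 1 (90 km) — total 195+187+61+90 = 533 km.
Min-entry greedy (repeatedly take the single cheapest remaining cell) gives 627 km, worse by 94.
Swapping Car 12↔Car 27 (Car 12→Route 5 324 km, Car 27→Route 3 121 km) adds 189.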